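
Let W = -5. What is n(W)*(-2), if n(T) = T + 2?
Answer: 6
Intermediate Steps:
n(T) = 2 + T
n(W)*(-2) = (2 - 5)*(-2) = -3*(-2) = 6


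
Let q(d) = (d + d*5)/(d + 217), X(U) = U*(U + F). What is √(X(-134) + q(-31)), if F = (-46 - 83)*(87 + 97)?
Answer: √3198579 ≈ 1788.5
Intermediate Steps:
F = -23736 (F = -129*184 = -23736)
X(U) = U*(-23736 + U) (X(U) = U*(U - 23736) = U*(-23736 + U))
q(d) = 6*d/(217 + d) (q(d) = (d + 5*d)/(217 + d) = (6*d)/(217 + d) = 6*d/(217 + d))
√(X(-134) + q(-31)) = √(-134*(-23736 - 134) + 6*(-31)/(217 - 31)) = √(-134*(-23870) + 6*(-31)/186) = √(3198580 + 6*(-31)*(1/186)) = √(3198580 - 1) = √3198579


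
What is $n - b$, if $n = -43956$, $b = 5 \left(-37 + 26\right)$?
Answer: $-43901$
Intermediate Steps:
$b = -55$ ($b = 5 \left(-11\right) = -55$)
$n - b = -43956 - -55 = -43956 + 55 = -43901$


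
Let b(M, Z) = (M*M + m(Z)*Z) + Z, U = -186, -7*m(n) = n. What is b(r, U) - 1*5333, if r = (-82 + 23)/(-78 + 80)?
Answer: -268549/28 ≈ -9591.0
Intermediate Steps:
r = -59/2 ≈ -29.500
m(n) = -n/7
b(M, Z) = Z + M² - Z²/7 (b(M, Z) = (M*M + (-Z/7)*Z) + Z = (M² - Z²/7) + Z = Z + M² - Z²/7)
b(r, U) - 1*5333 = (-186 + (-59/2)² - ⅐*(-186)²) - 1*5333 = (-186 + 3481/4 - ⅐*34596) - 5333 = (-186 + 3481/4 - 34596/7) - 5333 = -119225/28 - 5333 = -268549/28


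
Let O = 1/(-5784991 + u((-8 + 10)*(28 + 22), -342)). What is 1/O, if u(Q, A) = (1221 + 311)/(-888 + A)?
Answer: -3557770231/615 ≈ -5.7850e+6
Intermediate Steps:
u(Q, A) = 1532/(-888 + A)
O = -615/3557770231 (O = 1/(-5784991 + 1532/(-888 - 342)) = 1/(-5784991 + 1532/(-1230)) = 1/(-5784991 + 1532*(-1/1230)) = 1/(-5784991 - 766/615) = 1/(-3557770231/615) = -615/3557770231 ≈ -1.7286e-7)
1/O = 1/(-615/3557770231) = -3557770231/615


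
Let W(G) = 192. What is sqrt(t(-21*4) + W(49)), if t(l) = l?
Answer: 6*sqrt(3) ≈ 10.392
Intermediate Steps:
sqrt(t(-21*4) + W(49)) = sqrt(-21*4 + 192) = sqrt(-84 + 192) = sqrt(108) = 6*sqrt(3)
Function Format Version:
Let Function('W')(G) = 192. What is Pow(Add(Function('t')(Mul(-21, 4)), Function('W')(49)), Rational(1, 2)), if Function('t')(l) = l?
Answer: Mul(6, Pow(3, Rational(1, 2))) ≈ 10.392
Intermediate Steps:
Pow(Add(Function('t')(Mul(-21, 4)), Function('W')(49)), Rational(1, 2)) = Pow(Add(Mul(-21, 4), 192), Rational(1, 2)) = Pow(Add(-84, 192), Rational(1, 2)) = Pow(108, Rational(1, 2)) = Mul(6, Pow(3, Rational(1, 2)))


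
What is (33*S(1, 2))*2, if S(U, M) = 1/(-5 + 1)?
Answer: -33/2 ≈ -16.500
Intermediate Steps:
S(U, M) = -¼ (S(U, M) = 1/(-4) = -¼)
(33*S(1, 2))*2 = (33*(-¼))*2 = -33/4*2 = -33/2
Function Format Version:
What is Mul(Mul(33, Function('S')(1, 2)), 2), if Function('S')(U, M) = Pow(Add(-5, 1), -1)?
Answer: Rational(-33, 2) ≈ -16.500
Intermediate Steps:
Function('S')(U, M) = Rational(-1, 4) (Function('S')(U, M) = Pow(-4, -1) = Rational(-1, 4))
Mul(Mul(33, Function('S')(1, 2)), 2) = Mul(Mul(33, Rational(-1, 4)), 2) = Mul(Rational(-33, 4), 2) = Rational(-33, 2)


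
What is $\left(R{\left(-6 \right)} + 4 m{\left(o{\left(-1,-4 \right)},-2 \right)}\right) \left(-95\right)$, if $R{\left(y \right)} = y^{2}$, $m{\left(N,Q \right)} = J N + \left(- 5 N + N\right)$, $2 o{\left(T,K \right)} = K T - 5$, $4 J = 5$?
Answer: $- \frac{7885}{2} \approx -3942.5$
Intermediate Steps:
$J = \frac{5}{4}$ ($J = \frac{1}{4} \cdot 5 = \frac{5}{4} \approx 1.25$)
$o{\left(T,K \right)} = - \frac{5}{2} + \frac{K T}{2}$ ($o{\left(T,K \right)} = \frac{K T - 5}{2} = \frac{-5 + K T}{2} = - \frac{5}{2} + \frac{K T}{2}$)
$m{\left(N,Q \right)} = - \frac{11 N}{4}$ ($m{\left(N,Q \right)} = \frac{5 N}{4} + \left(- 5 N + N\right) = \frac{5 N}{4} - 4 N = - \frac{11 N}{4}$)
$\left(R{\left(-6 \right)} + 4 m{\left(o{\left(-1,-4 \right)},-2 \right)}\right) \left(-95\right) = \left(\left(-6\right)^{2} + 4 \left(- \frac{11 \left(- \frac{5}{2} + \frac{1}{2} \left(-4\right) \left(-1\right)\right)}{4}\right)\right) \left(-95\right) = \left(36 + 4 \left(- \frac{11 \left(- \frac{5}{2} + 2\right)}{4}\right)\right) \left(-95\right) = \left(36 + 4 \left(\left(- \frac{11}{4}\right) \left(- \frac{1}{2}\right)\right)\right) \left(-95\right) = \left(36 + 4 \cdot \frac{11}{8}\right) \left(-95\right) = \left(36 + \frac{11}{2}\right) \left(-95\right) = \frac{83}{2} \left(-95\right) = - \frac{7885}{2}$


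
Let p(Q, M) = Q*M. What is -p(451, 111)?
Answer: -50061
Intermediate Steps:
p(Q, M) = M*Q
-p(451, 111) = -111*451 = -1*50061 = -50061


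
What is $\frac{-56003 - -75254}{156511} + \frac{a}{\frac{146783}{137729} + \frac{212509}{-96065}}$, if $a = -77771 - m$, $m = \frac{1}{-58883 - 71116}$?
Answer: $\frac{10468005308031032798217457}{154305559960522263087} \approx 67840.0$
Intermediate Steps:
$m = - \frac{1}{129999}$ ($m = \frac{1}{-129999} = - \frac{1}{129999} \approx -7.6924 \cdot 10^{-6}$)
$a = - \frac{10110152228}{129999}$ ($a = -77771 - - \frac{1}{129999} = -77771 + \frac{1}{129999} = - \frac{10110152228}{129999} \approx -77771.0$)
$\frac{-56003 - -75254}{156511} + \frac{a}{\frac{146783}{137729} + \frac{212509}{-96065}} = \frac{-56003 - -75254}{156511} - \frac{10110152228}{129999 \left(\frac{146783}{137729} + \frac{212509}{-96065}\right)} = \left(-56003 + 75254\right) \frac{1}{156511} - \frac{10110152228}{129999 \left(146783 \cdot \frac{1}{137729} + 212509 \left(- \frac{1}{96065}\right)\right)} = 19251 \cdot \frac{1}{156511} - \frac{10110152228}{129999 \left(\frac{146783}{137729} - \frac{212509}{96065}\right)} = \frac{19251}{156511} - \frac{10110152228}{129999 \left(- \frac{15167943166}{13230936385}\right)} = \frac{19251}{156511} - - \frac{66883390485667007890}{985908721818417} = \frac{19251}{156511} + \frac{66883390485667007890}{985908721818417} = \frac{10468005308031032798217457}{154305559960522263087}$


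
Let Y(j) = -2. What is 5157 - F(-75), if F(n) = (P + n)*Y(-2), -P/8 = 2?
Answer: 4975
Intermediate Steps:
P = -16 (P = -8*2 = -16)
F(n) = 32 - 2*n (F(n) = (-16 + n)*(-2) = 32 - 2*n)
5157 - F(-75) = 5157 - (32 - 2*(-75)) = 5157 - (32 + 150) = 5157 - 1*182 = 5157 - 182 = 4975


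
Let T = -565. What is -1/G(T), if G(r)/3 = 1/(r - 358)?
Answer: 923/3 ≈ 307.67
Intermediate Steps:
G(r) = 3/(-358 + r) (G(r) = 3/(r - 358) = 3/(-358 + r))
-1/G(T) = -1/(3/(-358 - 565)) = -1/(3/(-923)) = -1/(3*(-1/923)) = -1/(-3/923) = -1*(-923/3) = 923/3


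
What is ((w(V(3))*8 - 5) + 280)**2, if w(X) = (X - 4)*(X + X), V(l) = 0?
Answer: 75625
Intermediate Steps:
w(X) = 2*X*(-4 + X) (w(X) = (-4 + X)*(2*X) = 2*X*(-4 + X))
((w(V(3))*8 - 5) + 280)**2 = (((2*0*(-4 + 0))*8 - 5) + 280)**2 = (((2*0*(-4))*8 - 5) + 280)**2 = ((0*8 - 5) + 280)**2 = ((0 - 5) + 280)**2 = (-5 + 280)**2 = 275**2 = 75625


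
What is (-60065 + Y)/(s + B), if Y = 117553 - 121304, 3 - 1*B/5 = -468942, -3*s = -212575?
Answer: -95724/3623375 ≈ -0.026418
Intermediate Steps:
s = 212575/3 (s = -⅓*(-212575) = 212575/3 ≈ 70858.)
B = 2344725 (B = 15 - 5*(-468942) = 15 + 2344710 = 2344725)
Y = -3751
(-60065 + Y)/(s + B) = (-60065 - 3751)/(212575/3 + 2344725) = -63816/7246750/3 = -63816*3/7246750 = -95724/3623375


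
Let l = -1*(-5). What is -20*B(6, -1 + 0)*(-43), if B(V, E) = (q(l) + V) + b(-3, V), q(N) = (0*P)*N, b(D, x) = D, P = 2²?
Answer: 2580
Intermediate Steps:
P = 4
l = 5
q(N) = 0 (q(N) = (0*4)*N = 0*N = 0)
B(V, E) = -3 + V (B(V, E) = (0 + V) - 3 = V - 3 = -3 + V)
-20*B(6, -1 + 0)*(-43) = -20*(-3 + 6)*(-43) = -20*3*(-43) = -60*(-43) = 2580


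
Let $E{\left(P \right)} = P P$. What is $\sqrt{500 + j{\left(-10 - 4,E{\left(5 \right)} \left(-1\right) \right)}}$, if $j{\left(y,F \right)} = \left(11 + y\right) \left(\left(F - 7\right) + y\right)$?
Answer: $\sqrt{638} \approx 25.259$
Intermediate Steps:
$E{\left(P \right)} = P^{2}$
$j{\left(y,F \right)} = \left(11 + y\right) \left(-7 + F + y\right)$ ($j{\left(y,F \right)} = \left(11 + y\right) \left(\left(-7 + F\right) + y\right) = \left(11 + y\right) \left(-7 + F + y\right)$)
$\sqrt{500 + j{\left(-10 - 4,E{\left(5 \right)} \left(-1\right) \right)}} = \sqrt{500 + \left(-77 + \left(-10 - 4\right)^{2} + 4 \left(-10 - 4\right) + 11 \cdot 5^{2} \left(-1\right) + 5^{2} \left(-1\right) \left(-10 - 4\right)\right)} = \sqrt{500 + \left(-77 + \left(-10 - 4\right)^{2} + 4 \left(-10 - 4\right) + 11 \cdot 25 \left(-1\right) + 25 \left(-1\right) \left(-10 - 4\right)\right)} = \sqrt{500 + \left(-77 + \left(-14\right)^{2} + 4 \left(-14\right) + 11 \left(-25\right) - -350\right)} = \sqrt{500 - -138} = \sqrt{500 + 138} = \sqrt{638}$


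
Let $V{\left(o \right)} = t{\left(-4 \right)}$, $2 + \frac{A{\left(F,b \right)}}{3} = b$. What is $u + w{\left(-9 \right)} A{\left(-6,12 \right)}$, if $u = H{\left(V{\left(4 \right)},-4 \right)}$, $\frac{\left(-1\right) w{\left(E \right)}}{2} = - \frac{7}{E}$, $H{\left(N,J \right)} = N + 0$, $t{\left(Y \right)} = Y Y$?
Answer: $- \frac{92}{3} \approx -30.667$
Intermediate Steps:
$A{\left(F,b \right)} = -6 + 3 b$
$t{\left(Y \right)} = Y^{2}$
$V{\left(o \right)} = 16$ ($V{\left(o \right)} = \left(-4\right)^{2} = 16$)
$H{\left(N,J \right)} = N$
$w{\left(E \right)} = \frac{14}{E}$ ($w{\left(E \right)} = - 2 \left(- \frac{7}{E}\right) = \frac{14}{E}$)
$u = 16$
$u + w{\left(-9 \right)} A{\left(-6,12 \right)} = 16 + \frac{14}{-9} \left(-6 + 3 \cdot 12\right) = 16 + 14 \left(- \frac{1}{9}\right) \left(-6 + 36\right) = 16 - \frac{140}{3} = - \frac{92}{3}$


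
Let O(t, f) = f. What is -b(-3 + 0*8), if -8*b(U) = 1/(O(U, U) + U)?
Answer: -1/48 ≈ -0.020833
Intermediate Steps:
b(U) = -1/(16*U) (b(U) = -1/(8*(U + U)) = -1/(2*U)/8 = -1/(16*U))
-b(-3 + 0*8) = -(-1)/(16*(-3 + 0*8)) = -(-1)/(16*(-3 + 0)) = -(-1)/(16*(-3)) = -(-1)*(-1)/(16*3) = -1*1/48 = -1/48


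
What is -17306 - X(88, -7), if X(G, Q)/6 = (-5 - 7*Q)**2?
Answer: -28922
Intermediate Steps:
X(G, Q) = 6*(-5 - 7*Q)**2
-17306 - X(88, -7) = -17306 - 6*(5 + 7*(-7))**2 = -17306 - 6*(5 - 49)**2 = -17306 - 6*(-44)**2 = -17306 - 6*1936 = -17306 - 1*11616 = -17306 - 11616 = -28922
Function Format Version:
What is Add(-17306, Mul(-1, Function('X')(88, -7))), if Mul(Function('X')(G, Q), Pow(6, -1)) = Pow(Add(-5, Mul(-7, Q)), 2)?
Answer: -28922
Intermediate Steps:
Function('X')(G, Q) = Mul(6, Pow(Add(-5, Mul(-7, Q)), 2))
Add(-17306, Mul(-1, Function('X')(88, -7))) = Add(-17306, Mul(-1, Mul(6, Pow(Add(5, Mul(7, -7)), 2)))) = Add(-17306, Mul(-1, Mul(6, Pow(Add(5, -49), 2)))) = Add(-17306, Mul(-1, Mul(6, Pow(-44, 2)))) = Add(-17306, Mul(-1, Mul(6, 1936))) = Add(-17306, Mul(-1, 11616)) = Add(-17306, -11616) = -28922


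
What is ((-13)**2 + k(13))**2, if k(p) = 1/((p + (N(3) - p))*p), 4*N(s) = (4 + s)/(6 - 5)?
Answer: 236636689/8281 ≈ 28576.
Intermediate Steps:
N(s) = 1 + s/4 (N(s) = ((4 + s)/(6 - 5))/4 = ((4 + s)/1)/4 = ((4 + s)*1)/4 = (4 + s)/4 = 1 + s/4)
k(p) = 4/(7*p) (k(p) = 1/((p + ((1 + (1/4)*3) - p))*p) = 1/((p + ((1 + 3/4) - p))*p) = 1/((p + (7/4 - p))*p) = 1/((7/4)*p) = 4/(7*p))
((-13)**2 + k(13))**2 = ((-13)**2 + (4/7)/13)**2 = (169 + (4/7)*(1/13))**2 = (169 + 4/91)**2 = (15383/91)**2 = 236636689/8281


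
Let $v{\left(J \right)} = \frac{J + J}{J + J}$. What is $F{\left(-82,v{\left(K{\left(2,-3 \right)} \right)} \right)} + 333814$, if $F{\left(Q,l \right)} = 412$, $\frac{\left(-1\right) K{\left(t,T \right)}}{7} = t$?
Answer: $334226$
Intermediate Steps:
$K{\left(t,T \right)} = - 7 t$
$v{\left(J \right)} = 1$ ($v{\left(J \right)} = \frac{2 J}{2 J} = 2 J \frac{1}{2 J} = 1$)
$F{\left(-82,v{\left(K{\left(2,-3 \right)} \right)} \right)} + 333814 = 412 + 333814 = 334226$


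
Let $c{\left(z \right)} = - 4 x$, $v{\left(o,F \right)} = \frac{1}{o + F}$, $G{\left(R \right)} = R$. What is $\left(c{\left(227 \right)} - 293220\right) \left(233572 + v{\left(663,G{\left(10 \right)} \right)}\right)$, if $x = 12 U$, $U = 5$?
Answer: $- \frac{46130138621220}{673} \approx -6.8544 \cdot 10^{10}$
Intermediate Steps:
$x = 60$ ($x = 12 \cdot 5 = 60$)
$v{\left(o,F \right)} = \frac{1}{F + o}$
$c{\left(z \right)} = -240$ ($c{\left(z \right)} = \left(-4\right) 60 = -240$)
$\left(c{\left(227 \right)} - 293220\right) \left(233572 + v{\left(663,G{\left(10 \right)} \right)}\right) = \left(-240 - 293220\right) \left(233572 + \frac{1}{10 + 663}\right) = - 293460 \left(233572 + \frac{1}{673}\right) = \left(-293460\right) \frac{157193957}{673} = - \frac{46130138621220}{673}$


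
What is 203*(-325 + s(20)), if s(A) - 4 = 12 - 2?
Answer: -63133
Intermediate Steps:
s(A) = 14 (s(A) = 4 + (12 - 2) = 4 + 10 = 14)
203*(-325 + s(20)) = 203*(-325 + 14) = 203*(-311) = -63133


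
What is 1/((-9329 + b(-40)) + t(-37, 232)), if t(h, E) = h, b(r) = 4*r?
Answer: -1/9526 ≈ -0.00010498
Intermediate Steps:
1/((-9329 + b(-40)) + t(-37, 232)) = 1/((-9329 + 4*(-40)) - 37) = 1/((-9329 - 160) - 37) = 1/(-9489 - 37) = 1/(-9526) = -1/9526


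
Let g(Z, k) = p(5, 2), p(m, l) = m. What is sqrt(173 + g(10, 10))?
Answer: sqrt(178) ≈ 13.342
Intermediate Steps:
g(Z, k) = 5
sqrt(173 + g(10, 10)) = sqrt(173 + 5) = sqrt(178)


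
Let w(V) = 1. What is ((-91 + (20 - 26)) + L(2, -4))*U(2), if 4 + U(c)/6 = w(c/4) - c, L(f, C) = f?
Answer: 2850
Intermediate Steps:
U(c) = -18 - 6*c (U(c) = -24 + 6*(1 - c) = -24 + (6 - 6*c) = -18 - 6*c)
((-91 + (20 - 26)) + L(2, -4))*U(2) = ((-91 + (20 - 26)) + 2)*(-18 - 6*2) = ((-91 - 6) + 2)*(-18 - 12) = (-97 + 2)*(-30) = -95*(-30) = 2850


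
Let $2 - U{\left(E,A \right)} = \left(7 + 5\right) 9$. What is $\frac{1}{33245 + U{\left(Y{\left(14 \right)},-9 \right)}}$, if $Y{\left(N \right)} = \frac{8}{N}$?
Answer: $\frac{1}{33139} \approx 3.0176 \cdot 10^{-5}$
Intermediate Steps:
$U{\left(E,A \right)} = -106$ ($U{\left(E,A \right)} = 2 - \left(7 + 5\right) 9 = 2 - 12 \cdot 9 = 2 - 108 = -106$)
$\frac{1}{33245 + U{\left(Y{\left(14 \right)},-9 \right)}} = \frac{1}{33245 - 106} = \frac{1}{33139}$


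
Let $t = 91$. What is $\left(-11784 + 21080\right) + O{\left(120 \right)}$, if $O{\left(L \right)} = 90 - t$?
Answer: $9295$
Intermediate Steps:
$O{\left(L \right)} = -1$ ($O{\left(L \right)} = 90 - 91 = -1$)
$\left(-11784 + 21080\right) + O{\left(120 \right)} = \left(-11784 + 21080\right) - 1 = 9296 - 1 = 9295$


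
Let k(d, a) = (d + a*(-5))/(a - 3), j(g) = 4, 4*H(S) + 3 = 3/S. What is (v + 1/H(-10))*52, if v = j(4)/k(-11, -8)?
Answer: -135824/957 ≈ -141.93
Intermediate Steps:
H(S) = -¾ + 3/(4*S) (H(S) = -¾ + (3/S)/4 = -¾ + 3/(4*S))
k(d, a) = (d - 5*a)/(-3 + a)
v = -44/29 (v = 4/(((-11 - 5*(-8))/(-3 - 8))) = 4/(((-11 + 40)/(-11))) = 4/((-1/11*29)) = 4/(-29/11) = 4*(-11/29) = -44/29 ≈ -1.5172)
(v + 1/H(-10))*52 = (-44/29 + 1/((¾)*(1 - 1*(-10))/(-10)))*52 = (-44/29 + 1/((¾)*(-⅒)*(1 + 10)))*52 = (-44/29 + 1/((¾)*(-⅒)*11))*52 = (-44/29 + 1/(-33/40))*52 = (-44/29 - 40/33)*52 = -2612/957*52 = -135824/957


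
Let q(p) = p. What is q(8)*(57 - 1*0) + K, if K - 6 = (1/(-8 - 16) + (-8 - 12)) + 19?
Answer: 11063/24 ≈ 460.96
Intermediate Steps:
K = 119/24 (K = 6 + ((1/(-8 - 16) + (-8 - 12)) + 19) = 6 + ((1/(-24) - 20) + 19) = 6 + ((-1/24 - 20) + 19) = 6 + (-481/24 + 19) = 6 - 25/24 = 119/24 ≈ 4.9583)
q(8)*(57 - 1*0) + K = 8*(57 - 1*0) + 119/24 = 8*(57 + 0) + 119/24 = 8*57 + 119/24 = 456 + 119/24 = 11063/24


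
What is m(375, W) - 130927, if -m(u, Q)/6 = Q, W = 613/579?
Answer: -25270137/193 ≈ -1.3093e+5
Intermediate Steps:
W = 613/579 (W = 613*(1/579) = 613/579 ≈ 1.0587)
m(u, Q) = -6*Q
m(375, W) - 130927 = -6*613/579 - 130927 = -1226/193 - 130927 = -25270137/193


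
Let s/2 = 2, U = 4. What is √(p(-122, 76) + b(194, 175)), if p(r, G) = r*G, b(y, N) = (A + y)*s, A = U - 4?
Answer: 12*I*√59 ≈ 92.174*I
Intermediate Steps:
s = 4 (s = 2*2 = 4)
A = 0 (A = 4 - 4 = 0)
b(y, N) = 4*y (b(y, N) = (0 + y)*4 = y*4 = 4*y)
p(r, G) = G*r
√(p(-122, 76) + b(194, 175)) = √(76*(-122) + 4*194) = √(-9272 + 776) = √(-8496) = 12*I*√59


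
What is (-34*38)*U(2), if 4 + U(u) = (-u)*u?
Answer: 10336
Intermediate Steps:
U(u) = -4 - u² (U(u) = -4 + (-u)*u = -4 - u²)
(-34*38)*U(2) = (-34*38)*(-4 - 1*2²) = -1292*(-4 - 1*4) = -1292*(-4 - 4) = -1292*(-8) = 10336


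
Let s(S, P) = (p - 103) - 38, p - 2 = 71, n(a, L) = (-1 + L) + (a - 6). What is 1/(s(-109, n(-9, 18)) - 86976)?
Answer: -1/87044 ≈ -1.1488e-5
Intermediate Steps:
n(a, L) = -7 + L + a (n(a, L) = (-1 + L) + (-6 + a) = -7 + L + a)
p = 73 (p = 2 + 71 = 73)
s(S, P) = -68 (s(S, P) = (73 - 103) - 38 = -30 - 38 = -68)
1/(s(-109, n(-9, 18)) - 86976) = 1/(-68 - 86976) = 1/(-87044) = -1/87044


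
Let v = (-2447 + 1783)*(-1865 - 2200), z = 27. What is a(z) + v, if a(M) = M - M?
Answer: 2699160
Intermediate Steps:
a(M) = 0
v = 2699160 (v = -664*(-4065) = 2699160)
a(z) + v = 0 + 2699160 = 2699160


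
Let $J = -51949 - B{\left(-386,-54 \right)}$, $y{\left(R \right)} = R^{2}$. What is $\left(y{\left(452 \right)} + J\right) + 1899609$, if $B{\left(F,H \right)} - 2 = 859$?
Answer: $2051103$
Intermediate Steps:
$B{\left(F,H \right)} = 861$ ($B{\left(F,H \right)} = 2 + 859 = 861$)
$J = -52810$ ($J = -51949 - 861 = -52810$)
$\left(y{\left(452 \right)} + J\right) + 1899609 = \left(452^{2} - 52810\right) + 1899609 = \left(204304 - 52810\right) + 1899609 = 151494 + 1899609 = 2051103$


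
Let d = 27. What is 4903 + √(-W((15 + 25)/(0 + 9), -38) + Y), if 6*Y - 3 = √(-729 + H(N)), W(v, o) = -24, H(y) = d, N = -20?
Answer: 4903 + √(98 + 2*I*√78)/2 ≈ 4908.0 + 0.44428*I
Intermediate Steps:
H(y) = 27
Y = ½ + I*√78/2 (Y = ½ + √(-729 + 27)/6 = ½ + √(-702)/6 = ½ + (3*I*√78)/6 = ½ + I*√78/2 ≈ 0.5 + 4.4159*I)
4903 + √(-W((15 + 25)/(0 + 9), -38) + Y) = 4903 + √(-1*(-24) + (½ + I*√78/2)) = 4903 + √(24 + (½ + I*√78/2)) = 4903 + √(49/2 + I*√78/2)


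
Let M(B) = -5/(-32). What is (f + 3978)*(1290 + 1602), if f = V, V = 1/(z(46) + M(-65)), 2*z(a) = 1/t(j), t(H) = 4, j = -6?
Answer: 34543976/3 ≈ 1.1515e+7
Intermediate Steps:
M(B) = 5/32 (M(B) = -5*(-1/32) = 5/32)
z(a) = 1/8 (z(a) = (1/2)/4 = (1/2)*(1/4) = 1/8)
V = 32/9 (V = 1/(1/8 + 5/32) = 1/(9/32) = 32/9 ≈ 3.5556)
f = 32/9 ≈ 3.5556
(f + 3978)*(1290 + 1602) = (32/9 + 3978)*(1290 + 1602) = (35834/9)*2892 = 34543976/3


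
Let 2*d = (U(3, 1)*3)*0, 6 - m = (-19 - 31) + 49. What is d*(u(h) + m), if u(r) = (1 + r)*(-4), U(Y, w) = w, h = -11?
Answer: 0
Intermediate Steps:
m = 7 (m = 6 - ((-19 - 31) + 49) = 6 - (-50 + 49) = 6 - 1*(-1) = 6 + 1 = 7)
u(r) = -4 - 4*r
d = 0 (d = ((1*3)*0)/2 = (3*0)/2 = (½)*0 = 0)
d*(u(h) + m) = 0*((-4 - 4*(-11)) + 7) = 0*((-4 + 44) + 7) = 0*(40 + 7) = 0*47 = 0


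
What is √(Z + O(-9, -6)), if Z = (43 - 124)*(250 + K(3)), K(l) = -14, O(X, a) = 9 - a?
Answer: I*√19101 ≈ 138.21*I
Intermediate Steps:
Z = -19116 (Z = (43 - 124)*(250 - 14) = -81*236 = -19116)
√(Z + O(-9, -6)) = √(-19116 + (9 - 1*(-6))) = √(-19116 + (9 + 6)) = √(-19116 + 15) = √(-19101) = I*√19101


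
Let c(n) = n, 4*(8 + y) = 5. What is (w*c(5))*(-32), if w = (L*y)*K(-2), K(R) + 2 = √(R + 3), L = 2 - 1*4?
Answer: 2160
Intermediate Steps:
L = -2 (L = 2 - 4 = -2)
K(R) = -2 + √(3 + R) (K(R) = -2 + √(R + 3) = -2 + √(3 + R))
y = -27/4 (y = -8 + (¼)*5 = -8 + 5/4 = -27/4 ≈ -6.7500)
w = -27/2 (w = (-2*(-27/4))*(-2 + √(3 - 2)) = 27*(-2 + √1)/2 = 27*(-2 + 1)/2 = (27/2)*(-1) = -27/2 ≈ -13.500)
(w*c(5))*(-32) = -27/2*5*(-32) = -135/2*(-32) = 2160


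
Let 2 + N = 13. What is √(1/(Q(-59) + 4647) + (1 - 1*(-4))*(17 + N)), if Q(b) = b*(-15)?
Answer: √1071107223/2766 ≈ 11.832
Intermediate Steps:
N = 11 (N = -2 + 13 = 11)
Q(b) = -15*b
√(1/(Q(-59) + 4647) + (1 - 1*(-4))*(17 + N)) = √(1/(-15*(-59) + 4647) + (1 - 1*(-4))*(17 + 11)) = √(1/(885 + 4647) + (1 + 4)*28) = √(1/5532 + 5*28) = √(1/5532 + 140) = √(774481/5532) = √1071107223/2766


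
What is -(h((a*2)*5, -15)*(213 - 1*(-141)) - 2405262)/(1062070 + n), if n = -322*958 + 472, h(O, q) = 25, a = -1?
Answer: 1198206/377033 ≈ 3.1780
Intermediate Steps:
n = -308004 (n = -308476 + 472 = -308004)
-(h((a*2)*5, -15)*(213 - 1*(-141)) - 2405262)/(1062070 + n) = -(25*(213 - 1*(-141)) - 2405262)/(1062070 - 308004) = -(25*(213 + 141) - 2405262)/754066 = -(25*354 - 2405262)/754066 = -(8850 - 2405262)/754066 = -(-2396412)/754066 = -1*(-1198206/377033) = 1198206/377033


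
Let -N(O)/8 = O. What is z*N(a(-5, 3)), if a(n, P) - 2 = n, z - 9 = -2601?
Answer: -62208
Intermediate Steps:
z = -2592 (z = 9 - 2601 = -2592)
a(n, P) = 2 + n
N(O) = -8*O
z*N(a(-5, 3)) = -(-20736)*(2 - 5) = -(-20736)*(-3) = -2592*24 = -62208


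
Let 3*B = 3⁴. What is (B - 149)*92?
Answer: -11224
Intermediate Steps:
B = 27 (B = (⅓)*3⁴ = (⅓)*81 = 27)
(B - 149)*92 = (27 - 149)*92 = -122*92 = -11224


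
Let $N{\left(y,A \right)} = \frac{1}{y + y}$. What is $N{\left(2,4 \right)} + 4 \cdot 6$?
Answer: $\frac{97}{4} \approx 24.25$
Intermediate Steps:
$N{\left(y,A \right)} = \frac{1}{2 y}$
$N{\left(2,4 \right)} + 4 \cdot 6 = \frac{1}{2 \cdot 2} + 4 \cdot 6 = \frac{1}{2} \cdot \frac{1}{2} + 24 = \frac{1}{4} + 24 = \frac{97}{4}$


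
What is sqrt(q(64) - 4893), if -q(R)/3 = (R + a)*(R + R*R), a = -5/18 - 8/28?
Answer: I*sqrt(351292053)/21 ≈ 892.51*I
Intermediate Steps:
a = -71/126 (a = -5*1/18 - 8*1/28 = -5/18 - 2/7 = -71/126 ≈ -0.56349)
q(R) = -3*(-71/126 + R)*(R + R**2) (q(R) = -3*(R - 71/126)*(R + R*R) = -3*(-71/126 + R)*(R + R**2))
sqrt(q(64) - 4893) = sqrt((1/42)*64*(71 - 126*64**2 - 55*64) - 4893) = sqrt((1/42)*64*(71 - 126*4096 - 3520) - 4893) = sqrt((1/42)*64*(71 - 516096 - 3520) - 4893) = sqrt((1/42)*64*(-519545) - 4893) = sqrt(-16625440/21 - 4893) = sqrt(-16728193/21) = I*sqrt(351292053)/21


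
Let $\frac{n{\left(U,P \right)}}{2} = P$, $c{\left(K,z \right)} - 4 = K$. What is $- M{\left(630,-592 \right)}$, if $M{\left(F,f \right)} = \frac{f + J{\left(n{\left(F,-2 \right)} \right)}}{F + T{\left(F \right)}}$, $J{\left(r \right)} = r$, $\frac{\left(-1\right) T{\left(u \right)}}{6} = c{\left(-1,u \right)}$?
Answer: $\frac{149}{153} \approx 0.97386$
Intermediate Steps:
$c{\left(K,z \right)} = 4 + K$
$T{\left(u \right)} = -18$ ($T{\left(u \right)} = - 6 \left(4 - 1\right) = \left(-6\right) 3 = -18$)
$n{\left(U,P \right)} = 2 P$
$M{\left(F,f \right)} = \frac{-4 + f}{-18 + F}$ ($M{\left(F,f \right)} = \frac{f + 2 \left(-2\right)}{F - 18} = \frac{f - 4}{-18 + F} = \frac{-4 + f}{-18 + F}$)
$- M{\left(630,-592 \right)} = - \frac{-4 - 592}{-18 + 630} = - \frac{-596}{612} = \left(-1\right) \left(- \frac{149}{153}\right) = \frac{149}{153}$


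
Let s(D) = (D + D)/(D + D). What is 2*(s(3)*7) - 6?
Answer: 8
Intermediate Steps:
s(D) = 1 (s(D) = (2*D)/((2*D)) = (2*D)*(1/(2*D)) = 1)
2*(s(3)*7) - 6 = 2*(1*7) - 6 = 2*7 - 6 = 14 - 6 = 8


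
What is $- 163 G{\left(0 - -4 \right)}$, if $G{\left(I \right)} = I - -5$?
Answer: $-1467$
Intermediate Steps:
$G{\left(I \right)} = 5 + I$ ($G{\left(I \right)} = I + 5 = 5 + I$)
$- 163 G{\left(0 - -4 \right)} = - 163 \left(5 + \left(0 - -4\right)\right) = - 163 \left(5 + \left(0 + 4\right)\right) = - 163 \left(5 + 4\right) = \left(-163\right) 9 = -1467$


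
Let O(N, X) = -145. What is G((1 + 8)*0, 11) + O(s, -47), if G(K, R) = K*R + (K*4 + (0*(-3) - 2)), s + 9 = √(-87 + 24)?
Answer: -147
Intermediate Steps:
s = -9 + 3*I*√7 (s = -9 + √(-87 + 24) = -9 + √(-63) = -9 + 3*I*√7 ≈ -9.0 + 7.9373*I)
G(K, R) = -2 + 4*K + K*R (G(K, R) = K*R + (4*K + (0 - 2)) = K*R + (4*K - 2) = K*R + (-2 + 4*K) = -2 + 4*K + K*R)
G((1 + 8)*0, 11) + O(s, -47) = (-2 + 4*((1 + 8)*0) + ((1 + 8)*0)*11) - 145 = (-2 + 4*(9*0) + (9*0)*11) - 145 = (-2 + 4*0 + 0*11) - 145 = (-2 + 0 + 0) - 145 = -2 - 145 = -147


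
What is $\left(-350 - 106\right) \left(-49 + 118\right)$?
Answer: $-31464$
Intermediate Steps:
$\left(-350 - 106\right) \left(-49 + 118\right) = \left(-456\right) 69 = -31464$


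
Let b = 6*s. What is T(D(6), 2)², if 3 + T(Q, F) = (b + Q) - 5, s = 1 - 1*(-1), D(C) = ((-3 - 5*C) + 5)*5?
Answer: 18496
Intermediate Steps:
D(C) = 10 - 25*C (D(C) = (2 - 5*C)*5 = 10 - 25*C)
s = 2 (s = 1 + 1 = 2)
b = 12 (b = 6*2 = 12)
T(Q, F) = 4 + Q (T(Q, F) = -3 + ((12 + Q) - 5) = -3 + (7 + Q) = 4 + Q)
T(D(6), 2)² = (4 + (10 - 25*6))² = (4 + (10 - 150))² = (4 - 140)² = (-136)² = 18496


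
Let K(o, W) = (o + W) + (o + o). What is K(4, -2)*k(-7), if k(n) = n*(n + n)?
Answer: 980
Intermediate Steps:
K(o, W) = W + 3*o (K(o, W) = (W + o) + 2*o = W + 3*o)
k(n) = 2*n² (k(n) = n*(2*n) = 2*n²)
K(4, -2)*k(-7) = (-2 + 3*4)*(2*(-7)²) = (-2 + 12)*(2*49) = 10*98 = 980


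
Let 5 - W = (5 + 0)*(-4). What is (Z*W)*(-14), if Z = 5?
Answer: -1750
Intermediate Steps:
W = 25 (W = 5 - (5 + 0)*(-4) = 5 - 5*(-4) = 5 - 1*(-20) = 5 + 20 = 25)
(Z*W)*(-14) = (5*25)*(-14) = 125*(-14) = -1750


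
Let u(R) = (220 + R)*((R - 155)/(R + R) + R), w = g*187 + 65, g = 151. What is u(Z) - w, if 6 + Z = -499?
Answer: 11659113/101 ≈ 1.1544e+5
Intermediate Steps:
Z = -505 (Z = -6 - 499 = -505)
w = 28302 (w = 151*187 + 65 = 28237 + 65 = 28302)
u(R) = (220 + R)*(R + (-155 + R)/(2*R)) (u(R) = (220 + R)*((-155 + R)/((2*R)) + R) = (220 + R)*((-155 + R)*(1/(2*R)) + R) = (220 + R)*((-155 + R)/(2*R) + R) = (220 + R)*(R + (-155 + R)/(2*R)))
u(Z) - w = (65/2 + (-505)² - 17050/(-505) + (441/2)*(-505)) - 1*28302 = (65/2 + 255025 - 17050*(-1/505) - 222705/2) - 28302 = (65/2 + 255025 + 3410/101 - 222705/2) - 28302 = 14517615/101 - 28302 = 11659113/101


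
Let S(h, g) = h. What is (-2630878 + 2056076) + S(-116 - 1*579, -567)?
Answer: -575497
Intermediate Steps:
(-2630878 + 2056076) + S(-116 - 1*579, -567) = (-2630878 + 2056076) + (-116 - 1*579) = -574802 + (-116 - 579) = -574802 - 695 = -575497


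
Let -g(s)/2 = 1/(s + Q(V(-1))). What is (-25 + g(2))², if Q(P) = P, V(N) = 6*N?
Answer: 2401/4 ≈ 600.25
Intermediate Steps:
g(s) = -2/(-6 + s) (g(s) = -2/(s + 6*(-1)) = -2/(s - 6) = -2/(-6 + s))
(-25 + g(2))² = (-25 - 2/(-6 + 2))² = (-25 - 2/(-4))² = (-25 - 2*(-¼))² = (-25 + ½)² = (-49/2)² = 2401/4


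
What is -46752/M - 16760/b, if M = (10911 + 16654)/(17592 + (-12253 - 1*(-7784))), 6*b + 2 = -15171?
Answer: -9306265587408/418243745 ≈ -22251.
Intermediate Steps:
b = -15173/6 (b = -1/3 + (1/6)*(-15171) = -1/3 - 5057/2 = -15173/6 ≈ -2528.8)
M = 27565/13123 (M = 27565/(17592 + (-12253 + 7784)) = 27565/(17592 - 4469) = 27565/13123 ≈ 2.1005)
-46752/M - 16760/b = -46752/27565/13123 - 16760/(-15173/6) = -46752*13123/27565 - 16760*(-6/15173) = -613526496/27565 + 100560/15173 = -9306265587408/418243745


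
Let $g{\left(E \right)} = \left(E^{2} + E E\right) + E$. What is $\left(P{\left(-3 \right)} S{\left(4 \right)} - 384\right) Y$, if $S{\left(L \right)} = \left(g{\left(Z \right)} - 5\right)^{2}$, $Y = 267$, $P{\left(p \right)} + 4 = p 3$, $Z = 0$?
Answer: $-189303$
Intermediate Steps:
$P{\left(p \right)} = -4 + 3 p$ ($P{\left(p \right)} = -4 + p 3 = -4 + 3 p$)
$g{\left(E \right)} = E + 2 E^{2}$ ($g{\left(E \right)} = \left(E^{2} + E^{2}\right) + E = 2 E^{2} + E = E + 2 E^{2}$)
$S{\left(L \right)} = 25$ ($S{\left(L \right)} = \left(0 \left(1 + 2 \cdot 0\right) - 5\right)^{2} = \left(0 \left(1 + 0\right) - 5\right)^{2} = \left(0 \cdot 1 - 5\right)^{2} = \left(0 - 5\right)^{2} = \left(-5\right)^{2} = 25$)
$\left(P{\left(-3 \right)} S{\left(4 \right)} - 384\right) Y = \left(\left(-4 + 3 \left(-3\right)\right) 25 - 384\right) 267 = \left(\left(-4 - 9\right) 25 - 384\right) 267 = \left(\left(-13\right) 25 - 384\right) 267 = \left(-325 - 384\right) 267 = \left(-709\right) 267 = -189303$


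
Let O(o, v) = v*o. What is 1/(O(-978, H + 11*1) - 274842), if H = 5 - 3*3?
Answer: -1/281688 ≈ -3.5500e-6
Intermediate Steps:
H = -4 (H = 5 - 9 = -4)
O(o, v) = o*v
1/(O(-978, H + 11*1) - 274842) = 1/(-978*(-4 + 11*1) - 274842) = 1/(-978*(-4 + 11) - 274842) = 1/(-978*7 - 274842) = 1/(-6846 - 274842) = 1/(-281688) = -1/281688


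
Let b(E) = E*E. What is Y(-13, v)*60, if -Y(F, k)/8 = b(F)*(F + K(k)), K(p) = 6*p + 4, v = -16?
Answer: 8517600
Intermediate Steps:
b(E) = E**2
K(p) = 4 + 6*p
Y(F, k) = -8*F**2*(4 + F + 6*k) (Y(F, k) = -8*F**2*(F + (4 + 6*k)) = -8*F**2*(4 + F + 6*k))
Y(-13, v)*60 = (8*(-13)**2*(-4 - 1*(-13) - 6*(-16)))*60 = (8*169*(-4 + 13 + 96))*60 = (8*169*105)*60 = 141960*60 = 8517600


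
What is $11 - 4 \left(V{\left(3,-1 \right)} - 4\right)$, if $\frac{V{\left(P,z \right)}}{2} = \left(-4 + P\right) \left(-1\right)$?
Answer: $19$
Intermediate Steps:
$V{\left(P,z \right)} = 8 - 2 P$ ($V{\left(P,z \right)} = 2 \left(-4 + P\right) \left(-1\right) = 2 \left(4 - P\right) = 8 - 2 P$)
$11 - 4 \left(V{\left(3,-1 \right)} - 4\right) = 11 - 4 \left(\left(8 - 6\right) - 4\right) = 11 - 4 \left(2 - 4\right) = 11 - -8 = 11 + 8 = 19$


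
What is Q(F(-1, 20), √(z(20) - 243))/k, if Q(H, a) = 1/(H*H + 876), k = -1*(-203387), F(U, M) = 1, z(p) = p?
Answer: 1/178370399 ≈ 5.6063e-9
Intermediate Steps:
k = 203387
Q(H, a) = 1/(876 + H²) (Q(H, a) = 1/(H² + 876) = 1/(876 + H²))
Q(F(-1, 20), √(z(20) - 243))/k = 1/((876 + 1²)*203387) = (1/203387)/(876 + 1) = (1/203387)/877 = (1/877)*(1/203387) = 1/178370399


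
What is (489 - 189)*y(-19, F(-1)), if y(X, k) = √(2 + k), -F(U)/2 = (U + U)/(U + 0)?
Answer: 300*I*√2 ≈ 424.26*I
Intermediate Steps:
F(U) = -4 (F(U) = -2*(U + U)/(U + 0) = -2*2*U/U = -2*2 = -4)
(489 - 189)*y(-19, F(-1)) = (489 - 189)*√(2 - 4) = 300*√(-2) = 300*(I*√2) = 300*I*√2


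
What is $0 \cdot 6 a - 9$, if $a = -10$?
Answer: $-9$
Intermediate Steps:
$0 \cdot 6 a - 9 = 0 \cdot 6 \left(-10\right) - 9 = 0 \left(-10\right) - 9 = 0 - 9 = -9$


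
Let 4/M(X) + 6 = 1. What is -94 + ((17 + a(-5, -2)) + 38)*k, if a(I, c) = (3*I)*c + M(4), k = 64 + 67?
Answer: 54681/5 ≈ 10936.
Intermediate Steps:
M(X) = -4/5 (M(X) = 4/(-6 + 1) = 4/(-5) = 4*(-1/5) = -4/5)
k = 131
a(I, c) = -4/5 + 3*I*c (a(I, c) = (3*I)*c - 4/5 = 3*I*c - 4/5 = -4/5 + 3*I*c)
-94 + ((17 + a(-5, -2)) + 38)*k = -94 + ((17 + (-4/5 + 3*(-5)*(-2))) + 38)*131 = -94 + ((17 + (-4/5 + 30)) + 38)*131 = -94 + ((17 + 146/5) + 38)*131 = -94 + (231/5 + 38)*131 = -94 + (421/5)*131 = -94 + 55151/5 = 54681/5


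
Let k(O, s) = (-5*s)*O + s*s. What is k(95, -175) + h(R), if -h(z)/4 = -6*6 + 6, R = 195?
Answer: 113870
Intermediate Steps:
k(O, s) = s² - 5*O*s (k(O, s) = -5*O*s + s² = s² - 5*O*s)
h(z) = 120 (h(z) = -4*(-6*6 + 6) = -4*(-36 + 6) = -4*(-30) = 120)
k(95, -175) + h(R) = -175*(-175 - 5*95) + 120 = -175*(-175 - 475) + 120 = -175*(-650) + 120 = 113750 + 120 = 113870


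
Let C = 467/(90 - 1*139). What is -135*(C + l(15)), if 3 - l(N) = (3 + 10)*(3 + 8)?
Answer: 989145/49 ≈ 20187.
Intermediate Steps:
C = -467/49 (C = 467/(90 - 139) = 467/(-49) = 467*(-1/49) = -467/49 ≈ -9.5306)
l(N) = -140 (l(N) = 3 - (3 + 10)*(3 + 8) = 3 - 13*11 = 3 - 1*143 = 3 - 143 = -140)
-135*(C + l(15)) = -135*(-467/49 - 140) = -135*(-7327/49) = 989145/49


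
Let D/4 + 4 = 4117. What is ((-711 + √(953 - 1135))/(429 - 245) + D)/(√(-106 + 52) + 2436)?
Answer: 204790257/30330100 + √273/181980600 - 1008819*I*√6/121320400 + 203*I*√182/90990300 ≈ 6.752 - 0.020338*I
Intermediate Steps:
D = 16452 (D = -16 + 4*4117 = -16 + 16468 = 16452)
((-711 + √(953 - 1135))/(429 - 245) + D)/(√(-106 + 52) + 2436) = ((-711 + √(953 - 1135))/(429 - 245) + 16452)/(√(-106 + 52) + 2436) = ((-711 + √(-182))/184 + 16452)/(√(-54) + 2436) = ((-711 + I*√182)*(1/184) + 16452)/(3*I*√6 + 2436) = ((-711/184 + I*√182/184) + 16452)/(2436 + 3*I*√6) = (3026457/184 + I*√182/184)/(2436 + 3*I*√6)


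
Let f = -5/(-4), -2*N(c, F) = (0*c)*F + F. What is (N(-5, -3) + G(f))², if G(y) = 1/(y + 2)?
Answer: 2209/676 ≈ 3.2677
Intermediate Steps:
N(c, F) = -F/2 (N(c, F) = -((0*c)*F + F)/2 = -(0*F + F)/2 = -(0 + F)/2 = -F/2)
f = 5/4 (f = -5*(-¼) = 5/4 ≈ 1.2500)
G(y) = 1/(2 + y)
(N(-5, -3) + G(f))² = (-½*(-3) + 1/(2 + 5/4))² = (3/2 + 1/(13/4))² = (3/2 + 4/13)² = (47/26)² = 2209/676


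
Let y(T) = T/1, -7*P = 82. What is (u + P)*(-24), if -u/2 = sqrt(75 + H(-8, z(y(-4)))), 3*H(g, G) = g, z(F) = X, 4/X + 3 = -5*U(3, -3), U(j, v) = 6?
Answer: 1968/7 + 16*sqrt(651) ≈ 689.38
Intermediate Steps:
P = -82/7 (P = -1/7*82 = -82/7 ≈ -11.714)
y(T) = T (y(T) = T*1 = T)
X = -4/33 (X = 4/(-3 - 5*6) = 4/(-3 - 30) = 4/(-33) = 4*(-1/33) = -4/33 ≈ -0.12121)
z(F) = -4/33
H(g, G) = g/3
u = -2*sqrt(651)/3 (u = -2*sqrt(75 + (1/3)*(-8)) = -2*sqrt(75 - 8/3) = -2*sqrt(651)/3 ≈ -17.010)
(u + P)*(-24) = (-2*sqrt(651)/3 - 82/7)*(-24) = (-82/7 - 2*sqrt(651)/3)*(-24) = 1968/7 + 16*sqrt(651)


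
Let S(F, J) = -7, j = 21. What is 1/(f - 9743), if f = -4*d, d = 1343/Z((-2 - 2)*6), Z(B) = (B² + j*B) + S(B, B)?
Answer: -65/638667 ≈ -0.00010177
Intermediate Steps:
Z(B) = -7 + B² + 21*B (Z(B) = (B² + 21*B) - 7 = -7 + B² + 21*B)
d = 1343/65 (d = 1343/(-7 + ((-2 - 2)*6)² + 21*((-2 - 2)*6)) = 1343/(-7 + (-4*6)² + 21*(-4*6)) = 1343/(-7 + (-24)² + 21*(-24)) = 1343/(-7 + 576 - 504) = 1343/65 ≈ 20.662)
f = -5372/65 (f = -4*1343/65 = -5372/65 ≈ -82.646)
1/(f - 9743) = 1/(-5372/65 - 9743) = 1/(-638667/65) = -65/638667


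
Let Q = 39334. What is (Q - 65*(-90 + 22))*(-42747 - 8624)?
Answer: -2247686734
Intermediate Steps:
(Q - 65*(-90 + 22))*(-42747 - 8624) = (39334 - 65*(-90 + 22))*(-42747 - 8624) = (39334 - 65*(-68))*(-51371) = (39334 + 4420)*(-51371) = 43754*(-51371) = -2247686734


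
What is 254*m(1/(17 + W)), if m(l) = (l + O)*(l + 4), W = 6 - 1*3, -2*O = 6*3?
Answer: -1841373/200 ≈ -9206.9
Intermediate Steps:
O = -9 (O = -3*3 = -1/2*18 = -9)
W = 3 (W = 6 - 3 = 3)
m(l) = (-9 + l)*(4 + l) (m(l) = (l - 9)*(l + 4) = (-9 + l)*(4 + l))
254*m(1/(17 + W)) = 254*(-36 + (1/(17 + 3))**2 - 5/(17 + 3)) = 254*(-36 + (1/20)**2 - 5/20) = 254*(-36 + (1/20)**2 - 5*1/20) = 254*(-36 + 1/400 - 1/4) = 254*(-14499/400) = -1841373/200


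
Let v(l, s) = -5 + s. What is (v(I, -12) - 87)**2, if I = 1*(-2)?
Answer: 10816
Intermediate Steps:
I = -2
(v(I, -12) - 87)**2 = ((-5 - 12) - 87)**2 = (-17 - 87)**2 = (-104)**2 = 10816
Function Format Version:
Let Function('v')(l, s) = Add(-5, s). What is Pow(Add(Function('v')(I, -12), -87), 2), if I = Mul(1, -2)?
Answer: 10816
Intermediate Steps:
I = -2
Pow(Add(Function('v')(I, -12), -87), 2) = Pow(Add(Add(-5, -12), -87), 2) = Pow(Add(-17, -87), 2) = Pow(-104, 2) = 10816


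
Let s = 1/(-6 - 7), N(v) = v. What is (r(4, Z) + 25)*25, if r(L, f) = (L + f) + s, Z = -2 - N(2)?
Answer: 8100/13 ≈ 623.08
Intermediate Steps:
s = -1/13 (s = 1/(-13) = -1/13 ≈ -0.076923)
Z = -4 (Z = -2 - 1*2 = -2 - 2 = -4)
r(L, f) = -1/13 + L + f (r(L, f) = (L + f) - 1/13 = -1/13 + L + f)
(r(4, Z) + 25)*25 = ((-1/13 + 4 - 4) + 25)*25 = (-1/13 + 25)*25 = (324/13)*25 = 8100/13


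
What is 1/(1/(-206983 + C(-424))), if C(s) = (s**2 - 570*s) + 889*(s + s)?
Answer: -539399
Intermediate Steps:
C(s) = s**2 + 1208*s (C(s) = (s**2 - 570*s) + 889*(2*s) = (s**2 - 570*s) + 1778*s = s**2 + 1208*s)
1/(1/(-206983 + C(-424))) = 1/(1/(-206983 - 424*(1208 - 424))) = 1/(1/(-206983 - 424*784)) = 1/(1/(-206983 - 332416)) = 1/(1/(-539399)) = 1/(-1/539399) = -539399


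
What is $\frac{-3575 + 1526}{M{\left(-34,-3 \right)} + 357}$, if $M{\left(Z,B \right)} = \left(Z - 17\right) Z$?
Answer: $- \frac{683}{697} \approx -0.97991$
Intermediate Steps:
$M{\left(Z,B \right)} = Z \left(-17 + Z\right)$ ($M{\left(Z,B \right)} = \left(Z - 17\right) Z = \left(-17 + Z\right) Z = Z \left(-17 + Z\right)$)
$\frac{-3575 + 1526}{M{\left(-34,-3 \right)} + 357} = \frac{-3575 + 1526}{- 34 \left(-17 - 34\right) + 357} = - \frac{2049}{\left(-34\right) \left(-51\right) + 357} = - \frac{2049}{1734 + 357} = - \frac{2049}{2091} = \left(-2049\right) \frac{1}{2091} = - \frac{683}{697}$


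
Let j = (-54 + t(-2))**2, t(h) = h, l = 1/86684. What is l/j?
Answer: 1/271841024 ≈ 3.6786e-9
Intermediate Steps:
l = 1/86684 ≈ 1.1536e-5
j = 3136 (j = (-54 - 2)**2 = (-56)**2 = 3136)
l/j = (1/86684)/3136 = (1/86684)*(1/3136) = 1/271841024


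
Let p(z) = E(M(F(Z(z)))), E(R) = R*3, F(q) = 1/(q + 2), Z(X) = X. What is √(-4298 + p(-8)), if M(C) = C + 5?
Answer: I*√17134/2 ≈ 65.448*I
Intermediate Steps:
F(q) = 1/(2 + q)
M(C) = 5 + C
E(R) = 3*R
p(z) = 15 + 3/(2 + z) (p(z) = 3*(5 + 1/(2 + z)) = 15 + 3/(2 + z))
√(-4298 + p(-8)) = √(-4298 + 3*(11 + 5*(-8))/(2 - 8)) = √(-4298 + 3*(11 - 40)/(-6)) = √(-4298 + 3*(-⅙)*(-29)) = √(-4298 + 29/2) = √(-8567/2) = I*√17134/2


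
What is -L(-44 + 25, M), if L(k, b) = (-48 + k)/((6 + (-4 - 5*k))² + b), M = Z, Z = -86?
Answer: 67/9323 ≈ 0.0071865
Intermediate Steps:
M = -86
L(k, b) = (-48 + k)/(b + (2 - 5*k)²) (L(k, b) = (-48 + k)/((2 - 5*k)² + b) = (-48 + k)/(b + (2 - 5*k)²))
-L(-44 + 25, M) = -(-48 + (-44 + 25))/(-86 + (-2 + 5*(-44 + 25))²) = -(-48 - 19)/(-86 + (-2 + 5*(-19))²) = -(-67)/(-86 + (-2 - 95)²) = -(-67)/(-86 + (-97)²) = -(-67)/(-86 + 9409) = -(-67)/9323 = -1*(-67/9323) = 67/9323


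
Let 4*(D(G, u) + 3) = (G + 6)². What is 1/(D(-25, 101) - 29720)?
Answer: -4/118531 ≈ -3.3746e-5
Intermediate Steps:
D(G, u) = -3 + (6 + G)²/4 (D(G, u) = -3 + (G + 6)²/4 = -3 + (6 + G)²/4)
1/(D(-25, 101) - 29720) = 1/((-3 + (6 - 25)²/4) - 29720) = 1/((-3 + (¼)*(-19)²) - 29720) = 1/((-3 + (¼)*361) - 29720) = 1/((-3 + 361/4) - 29720) = 1/(349/4 - 29720) = 1/(-118531/4) = -4/118531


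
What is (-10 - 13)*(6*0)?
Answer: 0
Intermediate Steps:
(-10 - 13)*(6*0) = -23*0 = 0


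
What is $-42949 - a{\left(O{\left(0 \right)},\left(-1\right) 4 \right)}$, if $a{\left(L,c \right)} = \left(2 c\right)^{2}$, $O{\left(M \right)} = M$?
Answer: $-43013$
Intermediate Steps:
$a{\left(L,c \right)} = 4 c^{2}$
$-42949 - a{\left(O{\left(0 \right)},\left(-1\right) 4 \right)} = -42949 - 4 \left(\left(-1\right) 4\right)^{2} = -42949 - 4 \left(-4\right)^{2} = -42949 - 4 \cdot 16 = -42949 - 64 = -43013$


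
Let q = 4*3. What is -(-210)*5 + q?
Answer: 1062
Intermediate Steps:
q = 12
-(-210)*5 + q = -(-210)*5 + 12 = -35*(-30) + 12 = 1050 + 12 = 1062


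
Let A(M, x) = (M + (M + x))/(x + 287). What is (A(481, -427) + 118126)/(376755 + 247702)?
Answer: 114049/602924 ≈ 0.18916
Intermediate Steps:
A(M, x) = (x + 2*M)/(287 + x)
(A(481, -427) + 118126)/(376755 + 247702) = ((-427 + 2*481)/(287 - 427) + 118126)/(376755 + 247702) = ((-427 + 962)/(-140) + 118126)/624457 = (-1/140*535 + 118126)*(1/624457) = (-107/28 + 118126)*(1/624457) = (3307421/28)*(1/624457) = 114049/602924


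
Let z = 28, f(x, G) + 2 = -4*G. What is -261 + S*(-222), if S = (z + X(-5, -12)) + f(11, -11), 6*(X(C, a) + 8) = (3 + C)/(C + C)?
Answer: -70162/5 ≈ -14032.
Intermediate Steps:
X(C, a) = -8 + (3 + C)/(12*C) (X(C, a) = -8 + ((3 + C)/(C + C))/6 = -8 + ((3 + C)/((2*C)))/6 = -8 + ((3 + C)*(1/(2*C)))/6 = -8 + ((3 + C)/(2*C))/6 = -8 + (3 + C)/(12*C))
f(x, G) = -2 - 4*G
S = 1861/30 (S = (28 + (1/12)*(3 - 95*(-5))/(-5)) + (-2 - 4*(-11)) = (28 + (1/12)*(-⅕)*(3 + 475)) + (-2 + 44) = (28 + (1/12)*(-⅕)*478) + 42 = (28 - 239/30) + 42 = 601/30 + 42 = 1861/30 ≈ 62.033)
-261 + S*(-222) = -261 + (1861/30)*(-222) = -261 - 68857/5 = -70162/5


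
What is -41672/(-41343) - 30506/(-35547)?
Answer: 914174714/489873207 ≈ 1.8661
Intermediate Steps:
-41672/(-41343) - 30506/(-35547) = -41672*(-1/41343) - 30506*(-1/35547) = 41672/41343 + 30506/35547 = 914174714/489873207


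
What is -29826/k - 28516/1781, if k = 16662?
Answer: -88042283/4945837 ≈ -17.801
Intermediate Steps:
-29826/k - 28516/1781 = -29826/16662 - 28516/1781 = -29826*1/16662 - 28516*1/1781 = -4971/2777 - 28516/1781 = -88042283/4945837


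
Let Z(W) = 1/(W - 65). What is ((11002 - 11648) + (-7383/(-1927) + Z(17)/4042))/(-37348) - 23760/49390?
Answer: -61877950708151/133393631037312 ≈ -0.46387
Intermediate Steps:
Z(W) = 1/(-65 + W)
((11002 - 11648) + (-7383/(-1927) + Z(17)/4042))/(-37348) - 23760/49390 = ((11002 - 11648) + (-7383/(-1927) + 1/((-65 + 17)*4042)))/(-37348) - 23760/49390 = (-646 + (-7383*(-1/1927) + (1/4042)/(-48)))*(-1/37348) - 23760*1/49390 = (-646 + (7383/1927 - 1/48*1/4042))*(-1/37348) - 216/449 = (-646 + (7383/1927 - 1/194016))*(-1/37348) - 216/449 = (-646 + 30476983/7954656)*(-1/37348) - 216/449 = -5108230793/7954656*(-1/37348) - 216/449 = 5108230793/297090492288 - 216/449 = -61877950708151/133393631037312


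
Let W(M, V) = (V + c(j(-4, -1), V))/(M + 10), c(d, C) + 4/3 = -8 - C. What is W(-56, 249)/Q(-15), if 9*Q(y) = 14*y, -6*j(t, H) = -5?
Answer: -1/115 ≈ -0.0086956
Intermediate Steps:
j(t, H) = 5/6 (j(t, H) = -1/6*(-5) = 5/6)
Q(y) = 14*y/9 (Q(y) = (14*y)/9 = 14*y/9)
c(d, C) = -28/3 - C (c(d, C) = -4/3 + (-8 - C) = -28/3 - C)
W(M, V) = -28/(3*(10 + M)) (W(M, V) = (V + (-28/3 - V))/(M + 10) = -28/(3*(10 + M)))
W(-56, 249)/Q(-15) = (-28/(30 + 3*(-56)))/(((14/9)*(-15))) = (-28/(30 - 168))/(-70/3) = -28/(-138)*(-3/70) = -28*(-1/138)*(-3/70) = (14/69)*(-3/70) = -1/115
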